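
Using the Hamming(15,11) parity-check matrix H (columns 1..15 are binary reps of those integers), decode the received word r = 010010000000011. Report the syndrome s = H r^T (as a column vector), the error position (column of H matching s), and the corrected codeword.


s = (0, 1, 1, 0)^T, error position = 6, corrected codeword c = 010011000000011

Compute s = H r^T mod 2 one row at a time:
  s_1 = 0 + 0 + 0 + 0 + 0 + 0 + 1 + 1 = 2 ≡ 0 (mod 2).
  s_2 = 0 + 1 + 0 + 0 + 0 + 0 + 1 + 1 = 3 ≡ 1 (mod 2).
  s_3 = 1 + 0 + 0 + 0 + 0 + 0 + 1 + 1 = 3 ≡ 1 (mod 2).
  s_4 = 0 + 0 + 1 + 0 + 0 + 0 + 0 + 1 = 2 ≡ 0 (mod 2).
s = (0, 1, 1, 0)^T — this equals column 6 of H (binary 0110), so error is at position 6.
Correct: flip bit 6 of r = 010010000000011 to get c = 010011000000011.


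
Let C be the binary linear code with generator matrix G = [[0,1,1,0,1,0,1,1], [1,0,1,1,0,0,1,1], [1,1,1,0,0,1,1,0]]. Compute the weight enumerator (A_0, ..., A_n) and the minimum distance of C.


Weight distribution: A_0 = 1, A_4 = 3, A_5 = 4. Minimum distance d = 4.

Enumerate all 2^3 = 8 messages m ∈ F_2^3.
For each, compute codeword c = mG in F_2^8, then tally its weight.
  m = 000 → c = 00000000, weight = 0.
  m = 100 → c = 01101011, weight = 5.
  m = 010 → c = 10110011, weight = 5.
  m = 110 → c = 11011000, weight = 4.
  m = 001 → c = 11100110, weight = 5.
  m = 101 → c = 10001101, weight = 4.
  m = 011 → c = 01010101, weight = 4.
  m = 111 → c = 00111110, weight = 5.
Tally weights:
  weight 0: 1 codewords.
  weight 4: 3 codewords.
  weight 5: 4 codewords.
Minimum distance d = smallest w > 0 with A_w > 0 = 4.
Sanity: Σ A_w = 8 = 2^3 = 8 ✓.


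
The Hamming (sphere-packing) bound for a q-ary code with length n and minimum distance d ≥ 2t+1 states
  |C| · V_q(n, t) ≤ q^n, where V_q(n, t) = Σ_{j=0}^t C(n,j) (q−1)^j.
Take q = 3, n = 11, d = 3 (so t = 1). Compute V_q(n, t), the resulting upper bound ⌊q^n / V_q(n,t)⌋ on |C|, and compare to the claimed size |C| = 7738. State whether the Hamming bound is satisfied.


V_q(n, t) = 23, q^n = 177147, Hamming bound = 7702, |C| = 7738 > bound (violated).

Step 1: Compute V_q(n, t) = Σ_{j=0}^1 C(n, j) (q−1)^j.
  j = 0: C(11,0)·(2)^0 = 1·1 = 1.
  j = 1: C(11,1)·(2)^1 = 11·2 = 22.
  V_q(n, t) = 1 + 22 = 23.
Step 2: q^n = 3^11 = 177147.
Step 3: Hamming bound ⌊q^n / V_q(n,t)⌋ = ⌊177147/23⌋ = 7702.
Step 4: Compare |C| = 7738 to 7702: violated.
The claimed |C| lies above the Hamming bound, so no 3-ary code of length 11 with d ≥ 3 can have 7738 codewords.


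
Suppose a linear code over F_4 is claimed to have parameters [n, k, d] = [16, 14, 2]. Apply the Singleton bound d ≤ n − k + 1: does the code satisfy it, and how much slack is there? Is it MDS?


Singleton RHS = n − k + 1 = 3, slack = 1, bound satisfied, not MDS.

Singleton bound: d ≤ n − k + 1.
Here n = 16, k = 14, so n − k + 1 = 3.
Given d = 2, check d ≤ 3: YES.
Slack = (n − k + 1) − d = 1.
The code is NOT MDS (slack = 1 > 0).
Description: the claimed parameters are [16, 14, 2]_4; such a code would be non-MDS.


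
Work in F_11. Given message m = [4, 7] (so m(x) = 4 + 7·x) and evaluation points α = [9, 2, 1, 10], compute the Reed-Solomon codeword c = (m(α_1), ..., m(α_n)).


c = [1, 7, 0, 8]

Message polynomial: m(x) = 4 + 7·x (mod 11).
For each evaluation point α_i, compute m(α_i) mod 11:
  α_1 = 9: Horner steps 7 → 1, so m(9) = 1.
  α_2 = 2: Horner steps 7 → 7, so m(2) = 7.
  α_3 = 1: Horner steps 7 → 0, so m(1) = 0.
  α_4 = 10: Horner steps 7 → 8, so m(10) = 8.
Codeword c = [1, 7, 0, 8] ∈ F_11^4.


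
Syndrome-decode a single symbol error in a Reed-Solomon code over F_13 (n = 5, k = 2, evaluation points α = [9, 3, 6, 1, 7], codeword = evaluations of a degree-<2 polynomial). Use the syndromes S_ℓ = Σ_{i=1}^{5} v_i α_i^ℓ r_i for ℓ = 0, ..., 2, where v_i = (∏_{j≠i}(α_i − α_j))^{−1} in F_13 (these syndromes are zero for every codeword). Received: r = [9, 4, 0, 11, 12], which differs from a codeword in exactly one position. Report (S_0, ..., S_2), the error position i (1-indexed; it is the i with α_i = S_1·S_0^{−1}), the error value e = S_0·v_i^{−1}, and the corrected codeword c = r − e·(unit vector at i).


S = (12, 6, 3), error at position 5, error magnitude e = 9, c = [9, 4, 0, 11, 3].

Step 1: column multipliers v_i = (∏_{j≠i}(α_i − α_j))^{−1} mod 13.
  i = 1 (α = 9): (9−3)(9−6)(9−1)(9−7) = 6·3·8·2 = 288 ≡ 2, so v_1 = 2^{−1} = 7 (mod 13).
  i = 2 (α = 3): (3−9)(3−6)(3−1)(3−7) = (−6)·(−3)·2·(−4) = −144 ≡ 12, so v_2 = 12^{−1} = 12 (mod 13).
  i = 3 (α = 6): (6−9)(6−3)(6−1)(6−7) = (−3)·3·5·(−1) = 45 ≡ 6, so v_3 = 6^{−1} = 11 (mod 13).
  i = 4 (α = 1): (1−9)(1−3)(1−6)(1−7) = (−8)·(−2)·(−5)·(−6) = 480 ≡ 12, so v_4 = 12^{−1} = 12 (mod 13).
  i = 5 (α = 7): (7−9)(7−3)(7−6)(7−1) = (−2)·4·1·6 = −48 ≡ 4, so v_5 = 4^{−1} = 10 (mod 13).
  v = [7, 12, 11, 12, 10].
Step 2: syndromes of r = [9, 4, 0, 11, 12] (all sums mod 13).
  S_0 = Σ v_i r_i = 7·9 + 12·4 + 11·0 + 12·11 + 10·12 = 363 ≡ 12.
  S_1 = Σ v_i α_i r_i = 7·9·9 + 12·3·4 + 11·6·0 + 12·1·11 + 10·7·12 = 1683 ≡ 6.
  α_i^2 mod 13 = [3, 9, 10, 1, 10].
  S_2 = Σ v_i α_i^2 r_i = 7·3·9 + 12·9·4 + 11·10·0 + 12·1·11 + 10·10·12 = 1953 ≡ 3.
  S = (12, 6, 3) ≠ 0, so r is not a codeword (an error is present).
Step 3: locate the error. For a single error e at position i, S_ℓ = v_i·e·α_i^ℓ, so α_err = S_1/S_0.
  S_0^{−1} = 12^{−1} = 12 (mod 13), so α_err = 6·12 = 72 ≡ 7 = α_5. Error position i = 5.
  Consistency check: S_2/S_1 = 3·11 = 33 ≡ 7 = α_err ✓ (single-error assumption holds).
Step 4: error magnitude e = S_0/v_5 = S_0·∏_{j≠5}(α_5 − α_j) = 12·4 = 48 ≡ 9 (mod 13).
Step 5: correct position 5: c_5 = r_5 − e = 12 − 9 ≡ 3 (mod 13). Hence c = [9, 4, 0, 11, 3].
  Check: interpolating c through the α_i gives m(x) = 8 + 3·x (degree < 2) with m(α_i) = c_i for every i, so c is indeed a codeword.


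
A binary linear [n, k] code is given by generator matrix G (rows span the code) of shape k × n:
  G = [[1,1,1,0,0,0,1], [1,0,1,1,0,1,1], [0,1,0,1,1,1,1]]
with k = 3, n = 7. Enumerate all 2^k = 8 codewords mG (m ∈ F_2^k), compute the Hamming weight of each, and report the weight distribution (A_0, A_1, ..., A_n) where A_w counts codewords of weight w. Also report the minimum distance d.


Weight distribution: A_0 = 1, A_2 = 1, A_3 = 1, A_4 = 2, A_5 = 3. Minimum distance d = 2.

Enumerate all 2^3 = 8 messages m ∈ F_2^3.
For each, compute codeword c = mG in F_2^7, then tally its weight.
  m = 000 → c = 0000000, weight = 0.
  m = 100 → c = 1110001, weight = 4.
  m = 010 → c = 1011011, weight = 5.
  m = 110 → c = 0101010, weight = 3.
  m = 001 → c = 0101111, weight = 5.
  m = 101 → c = 1011110, weight = 5.
  m = 011 → c = 1110100, weight = 4.
  m = 111 → c = 0000101, weight = 2.
Tally weights:
  weight 0: 1 codewords.
  weight 2: 1 codewords.
  weight 3: 1 codewords.
  weight 4: 2 codewords.
  weight 5: 3 codewords.
Minimum distance d = smallest w > 0 with A_w > 0 = 2.
Sanity: Σ A_w = 8 = 2^3 = 8 ✓.


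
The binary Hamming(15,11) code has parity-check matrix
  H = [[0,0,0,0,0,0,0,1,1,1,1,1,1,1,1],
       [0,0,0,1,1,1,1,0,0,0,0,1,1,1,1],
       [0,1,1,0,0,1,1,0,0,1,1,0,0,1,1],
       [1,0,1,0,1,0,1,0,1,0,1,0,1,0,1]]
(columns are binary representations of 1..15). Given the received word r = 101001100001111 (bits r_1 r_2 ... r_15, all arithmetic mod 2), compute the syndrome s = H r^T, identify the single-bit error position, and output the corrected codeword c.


s = (0, 0, 1, 1)^T, error position = 3, corrected codeword c = 100001100001111

Compute s = H r^T mod 2 one row at a time:
  s_1 = 0 + 0 + 0 + 0 + 1 + 1 + 1 + 1 = 4 ≡ 0 (mod 2).
  s_2 = 0 + 0 + 1 + 1 + 1 + 1 + 1 + 1 = 6 ≡ 0 (mod 2).
  s_3 = 0 + 1 + 1 + 1 + 0 + 0 + 1 + 1 = 5 ≡ 1 (mod 2).
  s_4 = 1 + 1 + 0 + 1 + 0 + 0 + 1 + 1 = 5 ≡ 1 (mod 2).
s = (0, 0, 1, 1)^T — this equals column 3 of H (binary 0011), so error is at position 3.
Correct: flip bit 3 of r = 101001100001111 to get c = 100001100001111.


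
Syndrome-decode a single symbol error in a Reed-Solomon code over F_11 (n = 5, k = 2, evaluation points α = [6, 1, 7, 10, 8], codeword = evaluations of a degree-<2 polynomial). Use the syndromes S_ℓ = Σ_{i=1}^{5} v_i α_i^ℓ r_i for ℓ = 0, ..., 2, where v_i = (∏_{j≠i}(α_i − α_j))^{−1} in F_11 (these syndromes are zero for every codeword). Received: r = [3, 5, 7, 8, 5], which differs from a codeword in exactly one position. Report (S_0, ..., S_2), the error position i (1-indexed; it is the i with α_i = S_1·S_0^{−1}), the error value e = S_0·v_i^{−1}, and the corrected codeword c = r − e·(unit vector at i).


S = (1, 8, 9), error at position 5, error magnitude e = 5, c = [3, 5, 7, 8, 0].

Step 1: column multipliers v_i = (∏_{j≠i}(α_i − α_j))^{−1} mod 11.
  i = 1 (α = 6): (6−1)(6−7)(6−10)(6−8) = 5·(−1)·(−4)·(−2) = −40 ≡ 4, so v_1 = 4^{−1} = 3 (mod 11).
  i = 2 (α = 1): (1−6)(1−7)(1−10)(1−8) = (−5)·(−6)·(−9)·(−7) = 1890 ≡ 9, so v_2 = 9^{−1} = 5 (mod 11).
  i = 3 (α = 7): (7−6)(7−1)(7−10)(7−8) = 1·6·(−3)·(−1) = 18 ≡ 7, so v_3 = 7^{−1} = 8 (mod 11).
  i = 4 (α = 10): (10−6)(10−1)(10−7)(10−8) = 4·9·3·2 = 216 ≡ 7, so v_4 = 7^{−1} = 8 (mod 11).
  i = 5 (α = 8): (8−6)(8−1)(8−7)(8−10) = 2·7·1·(−2) = −28 ≡ 5, so v_5 = 5^{−1} = 9 (mod 11).
  v = [3, 5, 8, 8, 9].
Step 2: syndromes of r = [3, 5, 7, 8, 5] (all sums mod 11).
  S_0 = Σ v_i r_i = 3·3 + 5·5 + 8·7 + 8·8 + 9·5 = 199 ≡ 1.
  S_1 = Σ v_i α_i r_i = 3·6·3 + 5·1·5 + 8·7·7 + 8·10·8 + 9·8·5 = 1471 ≡ 8.
  α_i^2 mod 11 = [3, 1, 5, 1, 9].
  S_2 = Σ v_i α_i^2 r_i = 3·3·3 + 5·1·5 + 8·5·7 + 8·1·8 + 9·9·5 = 801 ≡ 9.
  S = (1, 8, 9) ≠ 0, so r is not a codeword (an error is present).
Step 3: locate the error. For a single error e at position i, S_ℓ = v_i·e·α_i^ℓ, so α_err = S_1/S_0.
  S_0^{−1} = 1^{−1} = 1 (mod 11), so α_err = 8·1 = 8 ≡ 8 = α_5. Error position i = 5.
  Consistency check: S_2/S_1 = 9·7 = 63 ≡ 8 = α_err ✓ (single-error assumption holds).
Step 4: error magnitude e = S_0/v_5 = S_0·∏_{j≠5}(α_5 − α_j) = 1·5 = 5 ≡ 5 (mod 11).
Step 5: correct position 5: c_5 = r_5 − e = 5 − 5 ≡ 0 (mod 11). Hence c = [3, 5, 7, 8, 0].
  Check: interpolating c through the α_i gives m(x) = 1 + 4·x (degree < 2) with m(α_i) = c_i for every i, so c is indeed a codeword.


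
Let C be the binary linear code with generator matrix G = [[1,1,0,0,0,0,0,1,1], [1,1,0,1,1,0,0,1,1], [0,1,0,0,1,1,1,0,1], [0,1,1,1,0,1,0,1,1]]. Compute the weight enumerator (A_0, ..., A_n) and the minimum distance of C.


Weight distribution: A_0 = 1, A_2 = 1, A_3 = 1, A_4 = 3, A_5 = 6, A_6 = 3, A_7 = 1. Minimum distance d = 2.

Enumerate all 2^4 = 16 messages m ∈ F_2^4.
For each, compute codeword c = mG in F_2^9, then tally its weight.
  m = 0000 → c = 000000000, weight = 0.
  m = 1000 → c = 110000011, weight = 4.
  m = 0100 → c = 110110011, weight = 6.
  m = 1100 → c = 000110000, weight = 2.
  m = 0010 → c = 010011101, weight = 5.
  m = 1010 → c = 100011110, weight = 5.
  m = 0110 → c = 100101110, weight = 5.
  m = 1110 → c = 010101101, weight = 5.
  m = 0001 → c = 011101011, weight = 6.
  m = 1001 → c = 101101000, weight = 4.
  m = 0101 → c = 101011000, weight = 4.
  m = 1101 → c = 011011011, weight = 6.
  m = 0011 → c = 001110110, weight = 5.
  m = 1011 → c = 111110101, weight = 7.
  m = 0111 → c = 111000101, weight = 5.
  m = 1111 → c = 001000110, weight = 3.
Tally weights:
  weight 0: 1 codewords.
  weight 2: 1 codewords.
  weight 3: 1 codewords.
  weight 4: 3 codewords.
  weight 5: 6 codewords.
  weight 6: 3 codewords.
  weight 7: 1 codewords.
Minimum distance d = smallest w > 0 with A_w > 0 = 2.
Sanity: Σ A_w = 16 = 2^4 = 16 ✓.


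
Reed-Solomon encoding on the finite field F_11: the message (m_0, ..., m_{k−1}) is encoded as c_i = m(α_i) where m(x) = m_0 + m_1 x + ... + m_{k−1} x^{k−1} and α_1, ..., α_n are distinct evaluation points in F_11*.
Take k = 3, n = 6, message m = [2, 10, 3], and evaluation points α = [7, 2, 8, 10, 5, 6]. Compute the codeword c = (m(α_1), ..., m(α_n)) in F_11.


c = [10, 1, 10, 6, 6, 5]

Message polynomial: m(x) = 2 + 10·x + 3·x^2 (mod 11).
For each evaluation point α_i, compute m(α_i) mod 11:
  α_1 = 7: Horner steps 3 → 9 → 10, so m(7) = 10.
  α_2 = 2: Horner steps 3 → 5 → 1, so m(2) = 1.
  α_3 = 8: Horner steps 3 → 1 → 10, so m(8) = 10.
  α_4 = 10: Horner steps 3 → 7 → 6, so m(10) = 6.
  α_5 = 5: Horner steps 3 → 3 → 6, so m(5) = 6.
  α_6 = 6: Horner steps 3 → 6 → 5, so m(6) = 5.
Codeword c = [10, 1, 10, 6, 6, 5] ∈ F_11^6.


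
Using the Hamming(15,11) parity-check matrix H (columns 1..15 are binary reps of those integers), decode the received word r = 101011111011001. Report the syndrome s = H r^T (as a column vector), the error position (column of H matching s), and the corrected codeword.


s = (1, 1, 1, 1)^T, error position = 15, corrected codeword c = 101011111011000

Compute s = H r^T mod 2 one row at a time:
  s_1 = 1 + 1 + 0 + 1 + 1 + 0 + 0 + 1 = 5 ≡ 1 (mod 2).
  s_2 = 0 + 1 + 1 + 1 + 1 + 0 + 0 + 1 = 5 ≡ 1 (mod 2).
  s_3 = 0 + 1 + 1 + 1 + 0 + 1 + 0 + 1 = 5 ≡ 1 (mod 2).
  s_4 = 1 + 1 + 1 + 1 + 1 + 1 + 0 + 1 = 7 ≡ 1 (mod 2).
s = (1, 1, 1, 1)^T — this equals column 15 of H (binary 1111), so error is at position 15.
Correct: flip bit 15 of r = 101011111011001 to get c = 101011111011000.


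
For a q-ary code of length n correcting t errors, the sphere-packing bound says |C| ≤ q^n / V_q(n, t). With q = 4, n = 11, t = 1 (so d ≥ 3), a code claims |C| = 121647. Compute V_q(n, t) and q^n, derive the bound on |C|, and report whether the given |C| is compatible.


V_q(n, t) = 34, q^n = 4194304, Hamming bound = 123361, |C| = 121647 ≤ bound (satisfied).

Step 1: Compute V_q(n, t) = Σ_{j=0}^1 C(n, j) (q−1)^j.
  j = 0: C(11,0)·(3)^0 = 1·1 = 1.
  j = 1: C(11,1)·(3)^1 = 11·3 = 33.
  V_q(n, t) = 1 + 33 = 34.
Step 2: q^n = 4^11 = 4194304.
Step 3: Hamming bound ⌊q^n / V_q(n,t)⌋ = ⌊4194304/34⌋ = 123361.
Step 4: Compare |C| = 121647 to 123361: satisfied.
The claimed |C| lies below the Hamming bound.


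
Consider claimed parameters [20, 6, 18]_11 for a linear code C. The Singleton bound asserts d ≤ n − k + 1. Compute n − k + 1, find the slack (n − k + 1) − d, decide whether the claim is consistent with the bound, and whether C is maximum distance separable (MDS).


Singleton RHS = n − k + 1 = 15, slack = -3, bound violated (no such code; not MDS).

Singleton bound: d ≤ n − k + 1.
Here n = 20, k = 6, so n − k + 1 = 15.
Given d = 18, check d ≤ 15: NO.
Slack = (n − k + 1) − d = -3.
The slack is negative: d = 18 exceeds n − k + 1 = 15 by 3, so the Singleton bound is violated and no linear [20, 6, 18]_11 code can exist. In particular it is not MDS (MDS requires d = n − k + 1 exactly).
Description: the claimed parameters are [20, 6, 18]_11; such a code would be impossible (violates the Singleton bound).


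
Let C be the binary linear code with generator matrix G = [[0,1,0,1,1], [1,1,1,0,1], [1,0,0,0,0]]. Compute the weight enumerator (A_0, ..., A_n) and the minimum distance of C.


Weight distribution: A_0 = 1, A_1 = 1, A_2 = 1, A_3 = 3, A_4 = 2. Minimum distance d = 1.

Enumerate all 2^3 = 8 messages m ∈ F_2^3.
For each, compute codeword c = mG in F_2^5, then tally its weight.
  m = 000 → c = 00000, weight = 0.
  m = 100 → c = 01011, weight = 3.
  m = 010 → c = 11101, weight = 4.
  m = 110 → c = 10110, weight = 3.
  m = 001 → c = 10000, weight = 1.
  m = 101 → c = 11011, weight = 4.
  m = 011 → c = 01101, weight = 3.
  m = 111 → c = 00110, weight = 2.
Tally weights:
  weight 0: 1 codewords.
  weight 1: 1 codewords.
  weight 2: 1 codewords.
  weight 3: 3 codewords.
  weight 4: 2 codewords.
Minimum distance d = smallest w > 0 with A_w > 0 = 1.
Sanity: Σ A_w = 8 = 2^3 = 8 ✓.


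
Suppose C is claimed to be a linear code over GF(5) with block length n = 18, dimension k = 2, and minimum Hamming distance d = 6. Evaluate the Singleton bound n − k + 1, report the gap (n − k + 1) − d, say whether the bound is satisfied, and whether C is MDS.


Singleton RHS = n − k + 1 = 17, slack = 11, bound satisfied, not MDS.

Singleton bound: d ≤ n − k + 1.
Here n = 18, k = 2, so n − k + 1 = 17.
Given d = 6, check d ≤ 17: YES.
Slack = (n − k + 1) − d = 11.
The code is NOT MDS (slack = 11 > 0).
Description: the claimed parameters are [18, 2, 6]_5; such a code would be non-MDS.


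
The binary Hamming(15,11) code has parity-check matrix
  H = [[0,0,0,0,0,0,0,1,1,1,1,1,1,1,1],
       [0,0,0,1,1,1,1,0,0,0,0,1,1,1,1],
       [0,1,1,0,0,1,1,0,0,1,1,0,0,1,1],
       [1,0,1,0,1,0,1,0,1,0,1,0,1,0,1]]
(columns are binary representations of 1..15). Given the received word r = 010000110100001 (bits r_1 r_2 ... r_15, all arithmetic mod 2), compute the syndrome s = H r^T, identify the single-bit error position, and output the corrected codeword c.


s = (1, 0, 0, 0)^T, error position = 8, corrected codeword c = 010000100100001

Compute s = H r^T mod 2 one row at a time:
  s_1 = 1 + 0 + 1 + 0 + 0 + 0 + 0 + 1 = 3 ≡ 1 (mod 2).
  s_2 = 0 + 0 + 0 + 1 + 0 + 0 + 0 + 1 = 2 ≡ 0 (mod 2).
  s_3 = 1 + 0 + 0 + 1 + 1 + 0 + 0 + 1 = 4 ≡ 0 (mod 2).
  s_4 = 0 + 0 + 0 + 1 + 0 + 0 + 0 + 1 = 2 ≡ 0 (mod 2).
s = (1, 0, 0, 0)^T — this equals column 8 of H (binary 1000), so error is at position 8.
Correct: flip bit 8 of r = 010000110100001 to get c = 010000100100001.


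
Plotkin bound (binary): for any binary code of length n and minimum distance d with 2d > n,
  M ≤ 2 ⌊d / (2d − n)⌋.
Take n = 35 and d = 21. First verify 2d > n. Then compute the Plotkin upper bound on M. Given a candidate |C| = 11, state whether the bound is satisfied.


Plotkin bound M ≤ 6; given |C| = 11 > bound (violated).

Check applicability: 2d = 42, n = 35.
2d − n = 7 > 0, so Plotkin applies.
Compute d/(2d−n) = 21/7 ≈ 3.0000.
⌊d/(2d−n)⌋ = 3.
Plotkin bound: M ≤ 2·3 = 6.
Given |C| = 11, check: VIOLATED.
This |C| is above the Plotkin bound, so no binary code with n = 35, d = 21 and 11 codewords exists.


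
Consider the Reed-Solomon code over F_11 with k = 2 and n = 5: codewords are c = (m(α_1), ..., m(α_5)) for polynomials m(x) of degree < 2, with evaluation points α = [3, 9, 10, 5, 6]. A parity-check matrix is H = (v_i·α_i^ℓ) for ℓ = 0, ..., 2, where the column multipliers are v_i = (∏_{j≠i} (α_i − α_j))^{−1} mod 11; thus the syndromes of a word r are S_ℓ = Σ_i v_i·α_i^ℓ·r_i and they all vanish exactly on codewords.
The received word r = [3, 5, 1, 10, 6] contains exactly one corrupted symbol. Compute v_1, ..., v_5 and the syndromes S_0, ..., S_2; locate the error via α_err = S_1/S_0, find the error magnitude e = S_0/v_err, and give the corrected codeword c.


S = (4, 1, 3), error at position 1, error magnitude e = 7, c = [7, 5, 1, 10, 6].

Step 1: column multipliers v_i = (∏_{j≠i}(α_i − α_j))^{−1} mod 11.
  i = 1 (α = 3): (3−9)(3−10)(3−5)(3−6) = (−6)·(−7)·(−2)·(−3) = 252 ≡ 10, so v_1 = 10^{−1} = 10 (mod 11).
  i = 2 (α = 9): (9−3)(9−10)(9−5)(9−6) = 6·(−1)·4·3 = −72 ≡ 5, so v_2 = 5^{−1} = 9 (mod 11).
  i = 3 (α = 10): (10−3)(10−9)(10−5)(10−6) = 7·1·5·4 = 140 ≡ 8, so v_3 = 8^{−1} = 7 (mod 11).
  i = 4 (α = 5): (5−3)(5−9)(5−10)(5−6) = 2·(−4)·(−5)·(−1) = −40 ≡ 4, so v_4 = 4^{−1} = 3 (mod 11).
  i = 5 (α = 6): (6−3)(6−9)(6−10)(6−5) = 3·(−3)·(−4)·1 = 36 ≡ 3, so v_5 = 3^{−1} = 4 (mod 11).
  v = [10, 9, 7, 3, 4].
Step 2: syndromes of r = [3, 5, 1, 10, 6] (all sums mod 11).
  S_0 = Σ v_i r_i = 10·3 + 9·5 + 7·1 + 3·10 + 4·6 = 136 ≡ 4.
  S_1 = Σ v_i α_i r_i = 10·3·3 + 9·9·5 + 7·10·1 + 3·5·10 + 4·6·6 = 859 ≡ 1.
  α_i^2 mod 11 = [9, 4, 1, 3, 3].
  S_2 = Σ v_i α_i^2 r_i = 10·9·3 + 9·4·5 + 7·1·1 + 3·3·10 + 4·3·6 = 619 ≡ 3.
  S = (4, 1, 3) ≠ 0, so r is not a codeword (an error is present).
Step 3: locate the error. For a single error e at position i, S_ℓ = v_i·e·α_i^ℓ, so α_err = S_1/S_0.
  S_0^{−1} = 4^{−1} = 3 (mod 11), so α_err = 1·3 = 3 ≡ 3 = α_1. Error position i = 1.
  Consistency check: S_2/S_1 = 3·1 = 3 ≡ 3 = α_err ✓ (single-error assumption holds).
Step 4: error magnitude e = S_0/v_1 = S_0·∏_{j≠1}(α_1 − α_j) = 4·10 = 40 ≡ 7 (mod 11).
Step 5: correct position 1: c_1 = r_1 − e = 3 − 7 ≡ 7 (mod 11). Hence c = [7, 5, 1, 10, 6].
  Check: interpolating c through the α_i gives m(x) = 8 + 7·x (degree < 2) with m(α_i) = c_i for every i, so c is indeed a codeword.


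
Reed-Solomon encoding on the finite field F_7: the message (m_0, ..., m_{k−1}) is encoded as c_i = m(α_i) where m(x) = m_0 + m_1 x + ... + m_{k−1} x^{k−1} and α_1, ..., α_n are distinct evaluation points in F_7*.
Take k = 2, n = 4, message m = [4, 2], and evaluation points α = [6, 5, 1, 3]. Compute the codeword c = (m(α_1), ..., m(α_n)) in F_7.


c = [2, 0, 6, 3]

Message polynomial: m(x) = 4 + 2·x (mod 7).
For each evaluation point α_i, compute m(α_i) mod 7:
  α_1 = 6: Horner steps 2 → 2, so m(6) = 2.
  α_2 = 5: Horner steps 2 → 0, so m(5) = 0.
  α_3 = 1: Horner steps 2 → 6, so m(1) = 6.
  α_4 = 3: Horner steps 2 → 3, so m(3) = 3.
Codeword c = [2, 0, 6, 3] ∈ F_7^4.


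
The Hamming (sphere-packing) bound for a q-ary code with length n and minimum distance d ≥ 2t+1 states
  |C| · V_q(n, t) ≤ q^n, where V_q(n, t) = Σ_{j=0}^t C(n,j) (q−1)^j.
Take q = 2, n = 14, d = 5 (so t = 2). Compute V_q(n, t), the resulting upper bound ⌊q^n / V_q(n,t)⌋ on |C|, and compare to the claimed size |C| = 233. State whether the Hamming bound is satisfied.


V_q(n, t) = 106, q^n = 16384, Hamming bound = 154, |C| = 233 > bound (violated).

Step 1: Compute V_q(n, t) = Σ_{j=0}^2 C(n, j) (q−1)^j.
  j = 0: C(14,0)·(1)^0 = 1·1 = 1.
  j = 1: C(14,1)·(1)^1 = 14·1 = 14.
  j = 2: C(14,2)·(1)^2 = 91·1 = 91.
  V_q(n, t) = 1 + 14 + 91 = 106.
Step 2: q^n = 2^14 = 16384.
Step 3: Hamming bound ⌊q^n / V_q(n,t)⌋ = ⌊16384/106⌋ = 154.
Step 4: Compare |C| = 233 to 154: violated.
The claimed |C| lies above the Hamming bound, so no 2-ary code of length 14 with d ≥ 5 can have 233 codewords.


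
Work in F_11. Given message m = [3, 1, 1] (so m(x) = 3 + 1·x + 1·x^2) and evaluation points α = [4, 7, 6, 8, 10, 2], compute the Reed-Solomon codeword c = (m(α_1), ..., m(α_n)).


c = [1, 4, 1, 9, 3, 9]

Message polynomial: m(x) = 3 + 1·x + 1·x^2 (mod 11).
For each evaluation point α_i, compute m(α_i) mod 11:
  α_1 = 4: Horner steps 1 → 5 → 1, so m(4) = 1.
  α_2 = 7: Horner steps 1 → 8 → 4, so m(7) = 4.
  α_3 = 6: Horner steps 1 → 7 → 1, so m(6) = 1.
  α_4 = 8: Horner steps 1 → 9 → 9, so m(8) = 9.
  α_5 = 10: Horner steps 1 → 0 → 3, so m(10) = 3.
  α_6 = 2: Horner steps 1 → 3 → 9, so m(2) = 9.
Codeword c = [1, 4, 1, 9, 3, 9] ∈ F_11^6.


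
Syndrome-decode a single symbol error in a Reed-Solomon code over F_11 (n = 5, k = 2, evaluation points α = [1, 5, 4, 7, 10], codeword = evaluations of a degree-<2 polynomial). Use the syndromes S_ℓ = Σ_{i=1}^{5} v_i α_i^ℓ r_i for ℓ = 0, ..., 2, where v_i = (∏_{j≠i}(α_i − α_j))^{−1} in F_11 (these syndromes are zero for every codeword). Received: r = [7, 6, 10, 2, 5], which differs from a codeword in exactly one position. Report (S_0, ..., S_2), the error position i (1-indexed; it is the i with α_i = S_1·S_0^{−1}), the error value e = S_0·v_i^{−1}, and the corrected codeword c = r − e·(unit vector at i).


S = (4, 9, 1), error at position 2, error magnitude e = 6, c = [7, 0, 10, 2, 5].

Step 1: column multipliers v_i = (∏_{j≠i}(α_i − α_j))^{−1} mod 11.
  i = 1 (α = 1): (1−5)(1−4)(1−7)(1−10) = (−4)·(−3)·(−6)·(−9) = 648 ≡ 10, so v_1 = 10^{−1} = 10 (mod 11).
  i = 2 (α = 5): (5−1)(5−4)(5−7)(5−10) = 4·1·(−2)·(−5) = 40 ≡ 7, so v_2 = 7^{−1} = 8 (mod 11).
  i = 3 (α = 4): (4−1)(4−5)(4−7)(4−10) = 3·(−1)·(−3)·(−6) = −54 ≡ 1, so v_3 = 1^{−1} = 1 (mod 11).
  i = 4 (α = 7): (7−1)(7−5)(7−4)(7−10) = 6·2·3·(−3) = −108 ≡ 2, so v_4 = 2^{−1} = 6 (mod 11).
  i = 5 (α = 10): (10−1)(10−5)(10−4)(10−7) = 9·5·6·3 = 810 ≡ 7, so v_5 = 7^{−1} = 8 (mod 11).
  v = [10, 8, 1, 6, 8].
Step 2: syndromes of r = [7, 6, 10, 2, 5] (all sums mod 11).
  S_0 = Σ v_i r_i = 10·7 + 8·6 + 1·10 + 6·2 + 8·5 = 180 ≡ 4.
  S_1 = Σ v_i α_i r_i = 10·1·7 + 8·5·6 + 1·4·10 + 6·7·2 + 8·10·5 = 834 ≡ 9.
  α_i^2 mod 11 = [1, 3, 5, 5, 1].
  S_2 = Σ v_i α_i^2 r_i = 10·1·7 + 8·3·6 + 1·5·10 + 6·5·2 + 8·1·5 = 364 ≡ 1.
  S = (4, 9, 1) ≠ 0, so r is not a codeword (an error is present).
Step 3: locate the error. For a single error e at position i, S_ℓ = v_i·e·α_i^ℓ, so α_err = S_1/S_0.
  S_0^{−1} = 4^{−1} = 3 (mod 11), so α_err = 9·3 = 27 ≡ 5 = α_2. Error position i = 2.
  Consistency check: S_2/S_1 = 1·5 = 5 ≡ 5 = α_err ✓ (single-error assumption holds).
Step 4: error magnitude e = S_0/v_2 = S_0·∏_{j≠2}(α_2 − α_j) = 4·7 = 28 ≡ 6 (mod 11).
Step 5: correct position 2: c_2 = r_2 − e = 6 − 6 ≡ 0 (mod 11). Hence c = [7, 0, 10, 2, 5].
  Check: interpolating c through the α_i gives m(x) = 6 + 1·x (degree < 2) with m(α_i) = c_i for every i, so c is indeed a codeword.


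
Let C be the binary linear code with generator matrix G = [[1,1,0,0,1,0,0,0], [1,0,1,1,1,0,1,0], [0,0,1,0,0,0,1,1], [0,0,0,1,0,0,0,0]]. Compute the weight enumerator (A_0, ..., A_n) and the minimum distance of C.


Weight distribution: A_0 = 1, A_1 = 1, A_2 = 1, A_3 = 5, A_4 = 5, A_5 = 1, A_6 = 1, A_7 = 1. Minimum distance d = 1.

Enumerate all 2^4 = 16 messages m ∈ F_2^4.
For each, compute codeword c = mG in F_2^8, then tally its weight.
  m = 0000 → c = 00000000, weight = 0.
  m = 1000 → c = 11001000, weight = 3.
  m = 0100 → c = 10111010, weight = 5.
  m = 1100 → c = 01110010, weight = 4.
  m = 0010 → c = 00100011, weight = 3.
  m = 1010 → c = 11101011, weight = 6.
  m = 0110 → c = 10011001, weight = 4.
  m = 1110 → c = 01010001, weight = 3.
  m = 0001 → c = 00010000, weight = 1.
  m = 1001 → c = 11011000, weight = 4.
  m = 0101 → c = 10101010, weight = 4.
  m = 1101 → c = 01100010, weight = 3.
  m = 0011 → c = 00110011, weight = 4.
  m = 1011 → c = 11111011, weight = 7.
  m = 0111 → c = 10001001, weight = 3.
  m = 1111 → c = 01000001, weight = 2.
Tally weights:
  weight 0: 1 codewords.
  weight 1: 1 codewords.
  weight 2: 1 codewords.
  weight 3: 5 codewords.
  weight 4: 5 codewords.
  weight 5: 1 codewords.
  weight 6: 1 codewords.
  weight 7: 1 codewords.
Minimum distance d = smallest w > 0 with A_w > 0 = 1.
Sanity: Σ A_w = 16 = 2^4 = 16 ✓.


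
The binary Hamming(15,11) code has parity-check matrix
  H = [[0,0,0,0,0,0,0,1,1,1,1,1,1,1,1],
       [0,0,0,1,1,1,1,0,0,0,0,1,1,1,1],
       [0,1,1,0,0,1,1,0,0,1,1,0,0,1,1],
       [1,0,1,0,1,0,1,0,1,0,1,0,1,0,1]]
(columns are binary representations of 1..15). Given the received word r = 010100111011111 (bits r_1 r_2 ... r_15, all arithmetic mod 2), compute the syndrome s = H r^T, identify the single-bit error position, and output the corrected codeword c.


s = (1, 0, 1, 1)^T, error position = 11, corrected codeword c = 010100111001111

Compute s = H r^T mod 2 one row at a time:
  s_1 = 1 + 1 + 0 + 1 + 1 + 1 + 1 + 1 = 7 ≡ 1 (mod 2).
  s_2 = 1 + 0 + 0 + 1 + 1 + 1 + 1 + 1 = 6 ≡ 0 (mod 2).
  s_3 = 1 + 0 + 0 + 1 + 0 + 1 + 1 + 1 = 5 ≡ 1 (mod 2).
  s_4 = 0 + 0 + 0 + 1 + 1 + 1 + 1 + 1 = 5 ≡ 1 (mod 2).
s = (1, 0, 1, 1)^T — this equals column 11 of H (binary 1011), so error is at position 11.
Correct: flip bit 11 of r = 010100111011111 to get c = 010100111001111.


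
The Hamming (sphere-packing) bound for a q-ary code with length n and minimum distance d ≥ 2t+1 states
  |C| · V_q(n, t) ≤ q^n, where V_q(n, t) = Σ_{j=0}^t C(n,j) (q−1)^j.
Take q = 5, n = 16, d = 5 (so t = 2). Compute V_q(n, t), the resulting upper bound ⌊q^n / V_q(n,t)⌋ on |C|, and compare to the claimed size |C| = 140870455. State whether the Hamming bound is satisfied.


V_q(n, t) = 1985, q^n = 152587890625, Hamming bound = 76870473, |C| = 140870455 > bound (violated).

Step 1: Compute V_q(n, t) = Σ_{j=0}^2 C(n, j) (q−1)^j.
  j = 0: C(16,0)·(4)^0 = 1·1 = 1.
  j = 1: C(16,1)·(4)^1 = 16·4 = 64.
  j = 2: C(16,2)·(4)^2 = 120·16 = 1920.
  V_q(n, t) = 1 + 64 + 1920 = 1985.
Step 2: q^n = 5^16 = 152587890625.
Step 3: Hamming bound ⌊q^n / V_q(n,t)⌋ = ⌊152587890625/1985⌋ = 76870473.
Step 4: Compare |C| = 140870455 to 76870473: violated.
The claimed |C| lies above the Hamming bound, so no 5-ary code of length 16 with d ≥ 5 can have 140870455 codewords.


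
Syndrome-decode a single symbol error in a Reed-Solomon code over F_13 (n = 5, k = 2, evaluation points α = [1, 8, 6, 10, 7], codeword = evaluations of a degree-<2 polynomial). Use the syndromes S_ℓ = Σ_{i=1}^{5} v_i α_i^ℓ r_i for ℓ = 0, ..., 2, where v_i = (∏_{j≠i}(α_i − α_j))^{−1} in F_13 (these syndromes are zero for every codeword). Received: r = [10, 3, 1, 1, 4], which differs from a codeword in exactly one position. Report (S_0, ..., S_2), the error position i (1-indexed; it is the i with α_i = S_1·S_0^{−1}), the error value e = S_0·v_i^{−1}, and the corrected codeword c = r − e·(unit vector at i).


S = (4, 11, 1), error at position 3, error magnitude e = 9, c = [10, 3, 5, 1, 4].

Step 1: column multipliers v_i = (∏_{j≠i}(α_i − α_j))^{−1} mod 13.
  i = 1 (α = 1): (1−8)(1−6)(1−10)(1−7) = (−7)·(−5)·(−9)·(−6) = 1890 ≡ 5, so v_1 = 5^{−1} = 8 (mod 13).
  i = 2 (α = 8): (8−1)(8−6)(8−10)(8−7) = 7·2·(−2)·1 = −28 ≡ 11, so v_2 = 11^{−1} = 6 (mod 13).
  i = 3 (α = 6): (6−1)(6−8)(6−10)(6−7) = 5·(−2)·(−4)·(−1) = −40 ≡ 12, so v_3 = 12^{−1} = 12 (mod 13).
  i = 4 (α = 10): (10−1)(10−8)(10−6)(10−7) = 9·2·4·3 = 216 ≡ 8, so v_4 = 8^{−1} = 5 (mod 13).
  i = 5 (α = 7): (7−1)(7−8)(7−6)(7−10) = 6·(−1)·1·(−3) = 18 ≡ 5, so v_5 = 5^{−1} = 8 (mod 13).
  v = [8, 6, 12, 5, 8].
Step 2: syndromes of r = [10, 3, 1, 1, 4] (all sums mod 13).
  S_0 = Σ v_i r_i = 8·10 + 6·3 + 12·1 + 5·1 + 8·4 = 147 ≡ 4.
  S_1 = Σ v_i α_i r_i = 8·1·10 + 6·8·3 + 12·6·1 + 5·10·1 + 8·7·4 = 570 ≡ 11.
  α_i^2 mod 13 = [1, 12, 10, 9, 10].
  S_2 = Σ v_i α_i^2 r_i = 8·1·10 + 6·12·3 + 12·10·1 + 5·9·1 + 8·10·4 = 781 ≡ 1.
  S = (4, 11, 1) ≠ 0, so r is not a codeword (an error is present).
Step 3: locate the error. For a single error e at position i, S_ℓ = v_i·e·α_i^ℓ, so α_err = S_1/S_0.
  S_0^{−1} = 4^{−1} = 10 (mod 13), so α_err = 11·10 = 110 ≡ 6 = α_3. Error position i = 3.
  Consistency check: S_2/S_1 = 1·6 = 6 ≡ 6 = α_err ✓ (single-error assumption holds).
Step 4: error magnitude e = S_0/v_3 = S_0·∏_{j≠3}(α_3 − α_j) = 4·12 = 48 ≡ 9 (mod 13).
Step 5: correct position 3: c_3 = r_3 − e = 1 − 9 ≡ 5 (mod 13). Hence c = [10, 3, 5, 1, 4].
  Check: interpolating c through the α_i gives m(x) = 11 + 12·x (degree < 2) with m(α_i) = c_i for every i, so c is indeed a codeword.


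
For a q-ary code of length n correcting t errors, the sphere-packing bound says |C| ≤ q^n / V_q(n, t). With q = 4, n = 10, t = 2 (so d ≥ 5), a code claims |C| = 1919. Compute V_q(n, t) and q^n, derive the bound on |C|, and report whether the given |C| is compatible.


V_q(n, t) = 436, q^n = 1048576, Hamming bound = 2404, |C| = 1919 ≤ bound (satisfied).

Step 1: Compute V_q(n, t) = Σ_{j=0}^2 C(n, j) (q−1)^j.
  j = 0: C(10,0)·(3)^0 = 1·1 = 1.
  j = 1: C(10,1)·(3)^1 = 10·3 = 30.
  j = 2: C(10,2)·(3)^2 = 45·9 = 405.
  V_q(n, t) = 1 + 30 + 405 = 436.
Step 2: q^n = 4^10 = 1048576.
Step 3: Hamming bound ⌊q^n / V_q(n,t)⌋ = ⌊1048576/436⌋ = 2404.
Step 4: Compare |C| = 1919 to 2404: satisfied.
The claimed |C| lies below the Hamming bound.


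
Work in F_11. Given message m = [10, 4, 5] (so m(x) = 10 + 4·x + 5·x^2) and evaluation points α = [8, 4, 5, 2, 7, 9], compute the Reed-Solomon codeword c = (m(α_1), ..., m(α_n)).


c = [10, 7, 1, 5, 8, 0]

Message polynomial: m(x) = 10 + 4·x + 5·x^2 (mod 11).
For each evaluation point α_i, compute m(α_i) mod 11:
  α_1 = 8: Horner steps 5 → 0 → 10, so m(8) = 10.
  α_2 = 4: Horner steps 5 → 2 → 7, so m(4) = 7.
  α_3 = 5: Horner steps 5 → 7 → 1, so m(5) = 1.
  α_4 = 2: Horner steps 5 → 3 → 5, so m(2) = 5.
  α_5 = 7: Horner steps 5 → 6 → 8, so m(7) = 8.
  α_6 = 9: Horner steps 5 → 5 → 0, so m(9) = 0.
Codeword c = [10, 7, 1, 5, 8, 0] ∈ F_11^6.


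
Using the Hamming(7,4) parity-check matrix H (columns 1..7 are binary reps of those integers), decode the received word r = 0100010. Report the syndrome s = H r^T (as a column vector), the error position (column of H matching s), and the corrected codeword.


s = (1, 0, 0)^T, error position = 4, corrected codeword c = 0101010

Compute s = H r^T mod 2 one row at a time:
  s_1 = 0 + 0 + 1 + 0 = 1 ≡ 1 (mod 2).
  s_2 = 1 + 0 + 1 + 0 = 2 ≡ 0 (mod 2).
  s_3 = 0 + 0 + 0 + 0 = 0 ≡ 0 (mod 2).
s = (1, 0, 0)^T — this equals column 4 of H (binary 100), so error is at position 4.
Correct: flip bit 4 of r = 0100010 to get c = 0101010.


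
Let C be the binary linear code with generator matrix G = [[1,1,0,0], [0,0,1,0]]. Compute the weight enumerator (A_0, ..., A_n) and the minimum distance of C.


Weight distribution: A_0 = 1, A_1 = 1, A_2 = 1, A_3 = 1. Minimum distance d = 1.

Enumerate all 2^2 = 4 messages m ∈ F_2^2.
For each, compute codeword c = mG in F_2^4, then tally its weight.
  m = 00 → c = 0000, weight = 0.
  m = 10 → c = 1100, weight = 2.
  m = 01 → c = 0010, weight = 1.
  m = 11 → c = 1110, weight = 3.
Tally weights:
  weight 0: 1 codewords.
  weight 1: 1 codewords.
  weight 2: 1 codewords.
  weight 3: 1 codewords.
Minimum distance d = smallest w > 0 with A_w > 0 = 1.
Sanity: Σ A_w = 4 = 2^2 = 4 ✓.


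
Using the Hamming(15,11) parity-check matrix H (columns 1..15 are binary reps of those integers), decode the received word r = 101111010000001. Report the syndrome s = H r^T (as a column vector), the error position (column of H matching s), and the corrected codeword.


s = (0, 0, 1, 0)^T, error position = 2, corrected codeword c = 111111010000001

Compute s = H r^T mod 2 one row at a time:
  s_1 = 1 + 0 + 0 + 0 + 0 + 0 + 0 + 1 = 2 ≡ 0 (mod 2).
  s_2 = 1 + 1 + 1 + 0 + 0 + 0 + 0 + 1 = 4 ≡ 0 (mod 2).
  s_3 = 0 + 1 + 1 + 0 + 0 + 0 + 0 + 1 = 3 ≡ 1 (mod 2).
  s_4 = 1 + 1 + 1 + 0 + 0 + 0 + 0 + 1 = 4 ≡ 0 (mod 2).
s = (0, 0, 1, 0)^T — this equals column 2 of H (binary 0010), so error is at position 2.
Correct: flip bit 2 of r = 101111010000001 to get c = 111111010000001.


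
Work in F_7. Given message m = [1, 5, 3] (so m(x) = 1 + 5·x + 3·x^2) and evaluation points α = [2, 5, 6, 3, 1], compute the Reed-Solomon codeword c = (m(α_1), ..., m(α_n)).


c = [2, 3, 6, 1, 2]

Message polynomial: m(x) = 1 + 5·x + 3·x^2 (mod 7).
For each evaluation point α_i, compute m(α_i) mod 7:
  α_1 = 2: Horner steps 3 → 4 → 2, so m(2) = 2.
  α_2 = 5: Horner steps 3 → 6 → 3, so m(5) = 3.
  α_3 = 6: Horner steps 3 → 2 → 6, so m(6) = 6.
  α_4 = 3: Horner steps 3 → 0 → 1, so m(3) = 1.
  α_5 = 1: Horner steps 3 → 1 → 2, so m(1) = 2.
Codeword c = [2, 3, 6, 1, 2] ∈ F_7^5.


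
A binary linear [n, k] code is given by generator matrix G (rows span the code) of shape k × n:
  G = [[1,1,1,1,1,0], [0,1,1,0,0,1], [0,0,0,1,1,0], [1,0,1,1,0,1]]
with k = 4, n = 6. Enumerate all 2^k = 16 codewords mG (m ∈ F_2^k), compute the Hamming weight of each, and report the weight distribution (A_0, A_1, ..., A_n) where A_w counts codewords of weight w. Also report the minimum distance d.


Weight distribution: A_0 = 1, A_2 = 4, A_3 = 6, A_4 = 3, A_5 = 2. Minimum distance d = 2.

Enumerate all 2^4 = 16 messages m ∈ F_2^4.
For each, compute codeword c = mG in F_2^6, then tally its weight.
  m = 0000 → c = 000000, weight = 0.
  m = 1000 → c = 111110, weight = 5.
  m = 0100 → c = 011001, weight = 3.
  m = 1100 → c = 100111, weight = 4.
  m = 0010 → c = 000110, weight = 2.
  m = 1010 → c = 111000, weight = 3.
  m = 0110 → c = 011111, weight = 5.
  m = 1110 → c = 100001, weight = 2.
  m = 0001 → c = 101101, weight = 4.
  m = 1001 → c = 010011, weight = 3.
  m = 0101 → c = 110100, weight = 3.
  m = 1101 → c = 001010, weight = 2.
  m = 0011 → c = 101011, weight = 4.
  m = 1011 → c = 010101, weight = 3.
  m = 0111 → c = 110010, weight = 3.
  m = 1111 → c = 001100, weight = 2.
Tally weights:
  weight 0: 1 codewords.
  weight 2: 4 codewords.
  weight 3: 6 codewords.
  weight 4: 3 codewords.
  weight 5: 2 codewords.
Minimum distance d = smallest w > 0 with A_w > 0 = 2.
Sanity: Σ A_w = 16 = 2^4 = 16 ✓.


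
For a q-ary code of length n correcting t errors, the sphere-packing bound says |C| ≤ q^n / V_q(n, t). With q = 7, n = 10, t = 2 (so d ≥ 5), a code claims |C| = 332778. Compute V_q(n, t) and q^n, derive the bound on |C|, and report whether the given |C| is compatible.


V_q(n, t) = 1681, q^n = 282475249, Hamming bound = 168040, |C| = 332778 > bound (violated).

Step 1: Compute V_q(n, t) = Σ_{j=0}^2 C(n, j) (q−1)^j.
  j = 0: C(10,0)·(6)^0 = 1·1 = 1.
  j = 1: C(10,1)·(6)^1 = 10·6 = 60.
  j = 2: C(10,2)·(6)^2 = 45·36 = 1620.
  V_q(n, t) = 1 + 60 + 1620 = 1681.
Step 2: q^n = 7^10 = 282475249.
Step 3: Hamming bound ⌊q^n / V_q(n,t)⌋ = ⌊282475249/1681⌋ = 168040.
Step 4: Compare |C| = 332778 to 168040: violated.
The claimed |C| lies above the Hamming bound, so no 7-ary code of length 10 with d ≥ 5 can have 332778 codewords.


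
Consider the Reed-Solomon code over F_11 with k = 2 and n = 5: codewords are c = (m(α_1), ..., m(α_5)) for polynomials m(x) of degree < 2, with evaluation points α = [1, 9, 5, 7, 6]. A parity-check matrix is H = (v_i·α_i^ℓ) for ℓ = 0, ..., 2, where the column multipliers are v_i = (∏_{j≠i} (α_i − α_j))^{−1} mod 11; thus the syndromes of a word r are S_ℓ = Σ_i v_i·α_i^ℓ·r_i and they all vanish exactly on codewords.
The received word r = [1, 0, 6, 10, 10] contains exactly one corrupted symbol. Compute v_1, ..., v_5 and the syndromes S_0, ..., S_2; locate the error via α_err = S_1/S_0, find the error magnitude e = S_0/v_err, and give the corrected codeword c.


S = (2, 3, 10), error at position 4, error magnitude e = 7, c = [1, 0, 6, 3, 10].

Step 1: column multipliers v_i = (∏_{j≠i}(α_i − α_j))^{−1} mod 11.
  i = 1 (α = 1): (1−9)(1−5)(1−7)(1−6) = (−8)·(−4)·(−6)·(−5) = 960 ≡ 3, so v_1 = 3^{−1} = 4 (mod 11).
  i = 2 (α = 9): (9−1)(9−5)(9−7)(9−6) = 8·4·2·3 = 192 ≡ 5, so v_2 = 5^{−1} = 9 (mod 11).
  i = 3 (α = 5): (5−1)(5−9)(5−7)(5−6) = 4·(−4)·(−2)·(−1) = −32 ≡ 1, so v_3 = 1^{−1} = 1 (mod 11).
  i = 4 (α = 7): (7−1)(7−9)(7−5)(7−6) = 6·(−2)·2·1 = −24 ≡ 9, so v_4 = 9^{−1} = 5 (mod 11).
  i = 5 (α = 6): (6−1)(6−9)(6−5)(6−7) = 5·(−3)·1·(−1) = 15 ≡ 4, so v_5 = 4^{−1} = 3 (mod 11).
  v = [4, 9, 1, 5, 3].
Step 2: syndromes of r = [1, 0, 6, 10, 10] (all sums mod 11).
  S_0 = Σ v_i r_i = 4·1 + 9·0 + 1·6 + 5·10 + 3·10 = 90 ≡ 2.
  S_1 = Σ v_i α_i r_i = 4·1·1 + 9·9·0 + 1·5·6 + 5·7·10 + 3·6·10 = 564 ≡ 3.
  α_i^2 mod 11 = [1, 4, 3, 5, 3].
  S_2 = Σ v_i α_i^2 r_i = 4·1·1 + 9·4·0 + 1·3·6 + 5·5·10 + 3·3·10 = 362 ≡ 10.
  S = (2, 3, 10) ≠ 0, so r is not a codeword (an error is present).
Step 3: locate the error. For a single error e at position i, S_ℓ = v_i·e·α_i^ℓ, so α_err = S_1/S_0.
  S_0^{−1} = 2^{−1} = 6 (mod 11), so α_err = 3·6 = 18 ≡ 7 = α_4. Error position i = 4.
  Consistency check: S_2/S_1 = 10·4 = 40 ≡ 7 = α_err ✓ (single-error assumption holds).
Step 4: error magnitude e = S_0/v_4 = S_0·∏_{j≠4}(α_4 − α_j) = 2·9 = 18 ≡ 7 (mod 11).
Step 5: correct position 4: c_4 = r_4 − e = 10 − 7 ≡ 3 (mod 11). Hence c = [1, 0, 6, 3, 10].
  Check: interpolating c through the α_i gives m(x) = 8 + 4·x (degree < 2) with m(α_i) = c_i for every i, so c is indeed a codeword.
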